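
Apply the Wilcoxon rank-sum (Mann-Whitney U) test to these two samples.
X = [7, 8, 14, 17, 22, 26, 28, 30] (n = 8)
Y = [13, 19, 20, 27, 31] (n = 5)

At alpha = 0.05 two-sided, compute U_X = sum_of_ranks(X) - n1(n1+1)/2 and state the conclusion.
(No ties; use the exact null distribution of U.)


Step 1: Combine and sort all 13 observations; assign midranks.
sorted (value, group): (7,X), (8,X), (13,Y), (14,X), (17,X), (19,Y), (20,Y), (22,X), (26,X), (27,Y), (28,X), (30,X), (31,Y)
ranks: 7->1, 8->2, 13->3, 14->4, 17->5, 19->6, 20->7, 22->8, 26->9, 27->10, 28->11, 30->12, 31->13
Step 2: Rank sum for X: R1 = 1 + 2 + 4 + 5 + 8 + 9 + 11 + 12 = 52.
Step 3: U_X = R1 - n1(n1+1)/2 = 52 - 8*9/2 = 52 - 36 = 16.
       U_Y = n1*n2 - U_X = 40 - 16 = 24.
Step 4: No ties, so the exact null distribution of U (based on enumerating the C(13,8) = 1287 equally likely rank assignments) gives the two-sided p-value.
Step 5: p-value = 0.621601; compare to alpha = 0.05. fail to reject H0.

U_X = 16, p = 0.621601, fail to reject H0 at alpha = 0.05.


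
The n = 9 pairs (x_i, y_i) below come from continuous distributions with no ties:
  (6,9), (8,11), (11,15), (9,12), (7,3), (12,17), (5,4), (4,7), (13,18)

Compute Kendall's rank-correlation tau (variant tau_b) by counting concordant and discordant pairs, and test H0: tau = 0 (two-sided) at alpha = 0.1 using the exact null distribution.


Step 1: Enumerate the 36 unordered pairs (i,j) with i<j and classify each by sign(x_j-x_i) * sign(y_j-y_i).
  (1,2):dx=+2,dy=+2->C; (1,3):dx=+5,dy=+6->C; (1,4):dx=+3,dy=+3->C; (1,5):dx=+1,dy=-6->D
  (1,6):dx=+6,dy=+8->C; (1,7):dx=-1,dy=-5->C; (1,8):dx=-2,dy=-2->C; (1,9):dx=+7,dy=+9->C
  (2,3):dx=+3,dy=+4->C; (2,4):dx=+1,dy=+1->C; (2,5):dx=-1,dy=-8->C; (2,6):dx=+4,dy=+6->C
  (2,7):dx=-3,dy=-7->C; (2,8):dx=-4,dy=-4->C; (2,9):dx=+5,dy=+7->C; (3,4):dx=-2,dy=-3->C
  (3,5):dx=-4,dy=-12->C; (3,6):dx=+1,dy=+2->C; (3,7):dx=-6,dy=-11->C; (3,8):dx=-7,dy=-8->C
  (3,9):dx=+2,dy=+3->C; (4,5):dx=-2,dy=-9->C; (4,6):dx=+3,dy=+5->C; (4,7):dx=-4,dy=-8->C
  (4,8):dx=-5,dy=-5->C; (4,9):dx=+4,dy=+6->C; (5,6):dx=+5,dy=+14->C; (5,7):dx=-2,dy=+1->D
  (5,8):dx=-3,dy=+4->D; (5,9):dx=+6,dy=+15->C; (6,7):dx=-7,dy=-13->C; (6,8):dx=-8,dy=-10->C
  (6,9):dx=+1,dy=+1->C; (7,8):dx=-1,dy=+3->D; (7,9):dx=+8,dy=+14->C; (8,9):dx=+9,dy=+11->C
Step 2: C = 32, D = 4, total pairs = 36.
Step 3: tau = (C - D)/(n(n-1)/2) = (32 - 4)/36 = 0.777778.
Step 4: Exact two-sided p-value (enumerate n! = 362880 permutations of y under H0): p = 0.002425.
Step 5: alpha = 0.1. reject H0.

tau_b = 0.7778 (C=32, D=4), p = 0.002425, reject H0.


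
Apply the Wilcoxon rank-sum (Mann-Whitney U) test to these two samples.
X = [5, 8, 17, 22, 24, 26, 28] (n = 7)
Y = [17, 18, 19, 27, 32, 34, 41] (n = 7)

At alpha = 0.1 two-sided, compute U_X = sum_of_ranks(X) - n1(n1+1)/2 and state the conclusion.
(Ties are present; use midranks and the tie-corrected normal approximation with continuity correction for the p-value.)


Step 1: Combine and sort all 14 observations; assign midranks.
sorted (value, group): (5,X), (8,X), (17,X), (17,Y), (18,Y), (19,Y), (22,X), (24,X), (26,X), (27,Y), (28,X), (32,Y), (34,Y), (41,Y)
ranks: 5->1, 8->2, 17->3.5, 17->3.5, 18->5, 19->6, 22->7, 24->8, 26->9, 27->10, 28->11, 32->12, 34->13, 41->14
Step 2: Rank sum for X: R1 = 1 + 2 + 3.5 + 7 + 8 + 9 + 11 = 41.5.
Step 3: U_X = R1 - n1(n1+1)/2 = 41.5 - 7*8/2 = 41.5 - 28 = 13.5.
       U_Y = n1*n2 - U_X = 49 - 13.5 = 35.5.
Step 4: Ties are present, so use the tie-corrected normal approximation (with continuity correction) for the p-value.
Step 5: p-value = 0.179234; compare to alpha = 0.1. fail to reject H0.

U_X = 13.5, p = 0.179234, fail to reject H0 at alpha = 0.1.


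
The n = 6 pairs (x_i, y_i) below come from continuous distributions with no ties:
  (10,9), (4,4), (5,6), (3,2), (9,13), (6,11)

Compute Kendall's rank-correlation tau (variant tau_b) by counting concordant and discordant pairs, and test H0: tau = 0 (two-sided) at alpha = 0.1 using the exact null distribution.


Step 1: Enumerate the 15 unordered pairs (i,j) with i<j and classify each by sign(x_j-x_i) * sign(y_j-y_i).
  (1,2):dx=-6,dy=-5->C; (1,3):dx=-5,dy=-3->C; (1,4):dx=-7,dy=-7->C; (1,5):dx=-1,dy=+4->D
  (1,6):dx=-4,dy=+2->D; (2,3):dx=+1,dy=+2->C; (2,4):dx=-1,dy=-2->C; (2,5):dx=+5,dy=+9->C
  (2,6):dx=+2,dy=+7->C; (3,4):dx=-2,dy=-4->C; (3,5):dx=+4,dy=+7->C; (3,6):dx=+1,dy=+5->C
  (4,5):dx=+6,dy=+11->C; (4,6):dx=+3,dy=+9->C; (5,6):dx=-3,dy=-2->C
Step 2: C = 13, D = 2, total pairs = 15.
Step 3: tau = (C - D)/(n(n-1)/2) = (13 - 2)/15 = 0.733333.
Step 4: Exact two-sided p-value (enumerate n! = 720 permutations of y under H0): p = 0.055556.
Step 5: alpha = 0.1. reject H0.

tau_b = 0.7333 (C=13, D=2), p = 0.055556, reject H0.


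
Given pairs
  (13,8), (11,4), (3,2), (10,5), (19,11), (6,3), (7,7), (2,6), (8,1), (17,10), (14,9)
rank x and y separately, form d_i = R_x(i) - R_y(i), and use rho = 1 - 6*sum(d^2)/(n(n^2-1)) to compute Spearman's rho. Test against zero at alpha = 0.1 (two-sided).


Step 1: Rank x and y separately (midranks; no ties here).
rank(x): 13->8, 11->7, 3->2, 10->6, 19->11, 6->3, 7->4, 2->1, 8->5, 17->10, 14->9
rank(y): 8->8, 4->4, 2->2, 5->5, 11->11, 3->3, 7->7, 6->6, 1->1, 10->10, 9->9
Step 2: d_i = R_x(i) - R_y(i); compute d_i^2.
  (8-8)^2=0, (7-4)^2=9, (2-2)^2=0, (6-5)^2=1, (11-11)^2=0, (3-3)^2=0, (4-7)^2=9, (1-6)^2=25, (5-1)^2=16, (10-10)^2=0, (9-9)^2=0
sum(d^2) = 60.
Step 3: rho = 1 - 6*60 / (11*(11^2 - 1)) = 1 - 360/1320 = 0.727273.
Step 4: Under H0, t = rho * sqrt((n-2)/(1-rho^2)) = 3.1789 ~ t(9).
Step 5: Two-sided p-value from the t-distribution with 9 df = 0.011205.
Step 6: alpha = 0.1. reject H0.

rho = 0.7273, p = 0.011205, reject H0 at alpha = 0.1.


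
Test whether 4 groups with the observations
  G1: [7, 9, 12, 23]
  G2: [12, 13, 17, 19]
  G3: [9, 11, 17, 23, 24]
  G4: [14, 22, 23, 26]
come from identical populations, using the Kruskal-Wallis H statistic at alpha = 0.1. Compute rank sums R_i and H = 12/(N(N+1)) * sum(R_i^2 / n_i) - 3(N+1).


Step 1: Combine all N = 17 observations and assign midranks.
sorted (value, group, rank): (7,G1,1), (9,G1,2.5), (9,G3,2.5), (11,G3,4), (12,G1,5.5), (12,G2,5.5), (13,G2,7), (14,G4,8), (17,G2,9.5), (17,G3,9.5), (19,G2,11), (22,G4,12), (23,G1,14), (23,G3,14), (23,G4,14), (24,G3,16), (26,G4,17)
Step 2: Sum ranks within each group.
R_1 = 23 (n_1 = 4)
R_2 = 33 (n_2 = 4)
R_3 = 46 (n_3 = 5)
R_4 = 51 (n_4 = 4)
Step 3: H = 12/(N(N+1)) * sum(R_i^2/n_i) - 3(N+1)
     = 12/(17*18) * (23^2/4 + 33^2/4 + 46^2/5 + 51^2/4) - 3*18
     = 0.039216 * 1477.95 - 54
     = 3.958824.
Step 4: Ties present; correction factor C = 1 - 42/(17^3 - 17) = 0.991422. Corrected H = 3.958824 / 0.991422 = 3.993078.
Step 5: Under H0, H ~ chi^2(3); p-value = 0.262213.
Step 6: alpha = 0.1. fail to reject H0.

H = 3.9931, df = 3, p = 0.262213, fail to reject H0.


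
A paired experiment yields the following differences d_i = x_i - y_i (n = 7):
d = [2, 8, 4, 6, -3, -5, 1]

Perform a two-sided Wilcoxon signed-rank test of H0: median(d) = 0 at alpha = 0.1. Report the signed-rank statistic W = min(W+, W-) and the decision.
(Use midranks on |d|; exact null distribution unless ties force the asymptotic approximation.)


Step 1: Drop any zero differences (none here) and take |d_i|.
|d| = [2, 8, 4, 6, 3, 5, 1]
Step 2: Midrank |d_i| (ties get averaged ranks).
ranks: |2|->2, |8|->7, |4|->4, |6|->6, |3|->3, |5|->5, |1|->1
Step 3: Attach original signs; sum ranks with positive sign and with negative sign.
W+ = 2 + 7 + 4 + 6 + 1 = 20
W- = 3 + 5 = 8
(Check: W+ + W- = 28 should equal n(n+1)/2 = 28.)
Step 4: Test statistic W = min(W+, W-) = 8.
Step 5: No ties, so the exact null distribution over the 2^7 = 128 sign assignments gives the two-sided p-value = 0.375000.
Step 6: alpha = 0.1. fail to reject H0.

W+ = 20, W- = 8, W = min = 8, p = 0.375000, fail to reject H0.


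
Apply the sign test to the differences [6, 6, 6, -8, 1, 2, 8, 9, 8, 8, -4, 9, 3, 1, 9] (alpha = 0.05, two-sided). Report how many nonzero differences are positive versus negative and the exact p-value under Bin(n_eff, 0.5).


Step 1: Discard zero differences. Original n = 15; n_eff = number of nonzero differences = 15.
Nonzero differences (with sign): +6, +6, +6, -8, +1, +2, +8, +9, +8, +8, -4, +9, +3, +1, +9
Step 2: Count signs: positive = 13, negative = 2.
Step 3: Under H0: P(positive) = 0.5, so the number of positives S ~ Bin(15, 0.5).
Step 4: Two-sided exact p-value = sum of Bin(15,0.5) probabilities at or below the observed probability = 0.007385.
Step 5: alpha = 0.05. reject H0.

n_eff = 15, pos = 13, neg = 2, p = 0.007385, reject H0.


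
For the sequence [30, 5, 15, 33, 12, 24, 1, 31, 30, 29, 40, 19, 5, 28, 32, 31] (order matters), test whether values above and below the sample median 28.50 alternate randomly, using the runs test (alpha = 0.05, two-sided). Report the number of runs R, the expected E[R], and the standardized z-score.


Step 1: Compute median = 28.50; label A = above, B = below.
Labels in order: ABBABBBAAAABBBAA  (n_A = 8, n_B = 8)
Step 2: Count runs R = 7.
Step 3: Under H0 (random ordering), E[R] = 2*n_A*n_B/(n_A+n_B) + 1 = 2*8*8/16 + 1 = 9.0000.
        Var[R] = 2*n_A*n_B*(2*n_A*n_B - n_A - n_B) / ((n_A+n_B)^2 * (n_A+n_B-1)) = 14336/3840 = 3.7333.
        SD[R] = 1.9322.
Step 4: Continuity-corrected z = (R + 0.5 - E[R]) / SD[R] = (7 + 0.5 - 9.0000) / 1.9322 = -0.7763.
Step 5: Two-sided p-value via normal approximation = 2*(1 - Phi(|z|)) = 0.437558.
Step 6: alpha = 0.05. fail to reject H0.

R = 7, z = -0.7763, p = 0.437558, fail to reject H0.


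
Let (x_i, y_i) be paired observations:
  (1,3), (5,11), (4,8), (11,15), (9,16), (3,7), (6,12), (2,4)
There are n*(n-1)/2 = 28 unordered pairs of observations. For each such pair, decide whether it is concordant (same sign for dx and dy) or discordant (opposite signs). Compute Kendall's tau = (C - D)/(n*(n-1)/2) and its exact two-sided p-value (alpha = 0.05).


Step 1: Enumerate the 28 unordered pairs (i,j) with i<j and classify each by sign(x_j-x_i) * sign(y_j-y_i).
  (1,2):dx=+4,dy=+8->C; (1,3):dx=+3,dy=+5->C; (1,4):dx=+10,dy=+12->C; (1,5):dx=+8,dy=+13->C
  (1,6):dx=+2,dy=+4->C; (1,7):dx=+5,dy=+9->C; (1,8):dx=+1,dy=+1->C; (2,3):dx=-1,dy=-3->C
  (2,4):dx=+6,dy=+4->C; (2,5):dx=+4,dy=+5->C; (2,6):dx=-2,dy=-4->C; (2,7):dx=+1,dy=+1->C
  (2,8):dx=-3,dy=-7->C; (3,4):dx=+7,dy=+7->C; (3,5):dx=+5,dy=+8->C; (3,6):dx=-1,dy=-1->C
  (3,7):dx=+2,dy=+4->C; (3,8):dx=-2,dy=-4->C; (4,5):dx=-2,dy=+1->D; (4,6):dx=-8,dy=-8->C
  (4,7):dx=-5,dy=-3->C; (4,8):dx=-9,dy=-11->C; (5,6):dx=-6,dy=-9->C; (5,7):dx=-3,dy=-4->C
  (5,8):dx=-7,dy=-12->C; (6,7):dx=+3,dy=+5->C; (6,8):dx=-1,dy=-3->C; (7,8):dx=-4,dy=-8->C
Step 2: C = 27, D = 1, total pairs = 28.
Step 3: tau = (C - D)/(n(n-1)/2) = (27 - 1)/28 = 0.928571.
Step 4: Exact two-sided p-value (enumerate n! = 40320 permutations of y under H0): p = 0.000397.
Step 5: alpha = 0.05. reject H0.

tau_b = 0.9286 (C=27, D=1), p = 0.000397, reject H0.


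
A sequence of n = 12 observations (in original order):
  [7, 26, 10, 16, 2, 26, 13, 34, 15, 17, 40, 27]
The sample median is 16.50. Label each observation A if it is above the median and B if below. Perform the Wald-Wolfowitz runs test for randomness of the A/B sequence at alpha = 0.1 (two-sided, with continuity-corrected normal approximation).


Step 1: Compute median = 16.50; label A = above, B = below.
Labels in order: BABBBABABAAA  (n_A = 6, n_B = 6)
Step 2: Count runs R = 8.
Step 3: Under H0 (random ordering), E[R] = 2*n_A*n_B/(n_A+n_B) + 1 = 2*6*6/12 + 1 = 7.0000.
        Var[R] = 2*n_A*n_B*(2*n_A*n_B - n_A - n_B) / ((n_A+n_B)^2 * (n_A+n_B-1)) = 4320/1584 = 2.7273.
        SD[R] = 1.6514.
Step 4: Continuity-corrected z = (R - 0.5 - E[R]) / SD[R] = (8 - 0.5 - 7.0000) / 1.6514 = 0.3028.
Step 5: Two-sided p-value via normal approximation = 2*(1 - Phi(|z|)) = 0.762069.
Step 6: alpha = 0.1. fail to reject H0.

R = 8, z = 0.3028, p = 0.762069, fail to reject H0.


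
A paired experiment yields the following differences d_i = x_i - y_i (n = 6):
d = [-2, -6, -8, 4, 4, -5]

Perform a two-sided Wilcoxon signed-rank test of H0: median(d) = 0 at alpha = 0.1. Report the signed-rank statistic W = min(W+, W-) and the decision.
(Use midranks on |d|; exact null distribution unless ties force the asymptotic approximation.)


Step 1: Drop any zero differences (none here) and take |d_i|.
|d| = [2, 6, 8, 4, 4, 5]
Step 2: Midrank |d_i| (ties get averaged ranks).
ranks: |2|->1, |6|->5, |8|->6, |4|->2.5, |4|->2.5, |5|->4
Step 3: Attach original signs; sum ranks with positive sign and with negative sign.
W+ = 2.5 + 2.5 = 5
W- = 1 + 5 + 6 + 4 = 16
(Check: W+ + W- = 21 should equal n(n+1)/2 = 21.)
Step 4: Test statistic W = min(W+, W-) = 5.
Step 5: Ties in |d|, so use the tie-corrected normal approximation.
        E[W] = n(n+1)/4 = 6*7/4 = 10.5.
        Tie groups: |d|=4 (t=2); sum(t^3 - t) = 6.
        Var[W] = n(n+1)(2n+1)/24 - sum(t^3-t)/48 = 546/24 - 6/48 = 22.625.
        z = (W - E[W]) / sqrt(Var[W]) = (5 - 10.5) / 4.7566 = -1.1563.
        Two-sided p = 2*Phi(z) = 0.247561.
Step 6: alpha = 0.1. fail to reject H0.

W+ = 5, W- = 16, W = min = 5, p = 0.247561, fail to reject H0.


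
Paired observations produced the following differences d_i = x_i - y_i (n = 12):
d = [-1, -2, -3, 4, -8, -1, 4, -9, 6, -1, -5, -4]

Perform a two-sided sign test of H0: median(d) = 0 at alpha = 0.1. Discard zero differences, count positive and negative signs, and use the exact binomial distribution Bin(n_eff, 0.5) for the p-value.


Step 1: Discard zero differences. Original n = 12; n_eff = number of nonzero differences = 12.
Nonzero differences (with sign): -1, -2, -3, +4, -8, -1, +4, -9, +6, -1, -5, -4
Step 2: Count signs: positive = 3, negative = 9.
Step 3: Under H0: P(positive) = 0.5, so the number of positives S ~ Bin(12, 0.5).
Step 4: Two-sided exact p-value = sum of Bin(12,0.5) probabilities at or below the observed probability = 0.145996.
Step 5: alpha = 0.1. fail to reject H0.

n_eff = 12, pos = 3, neg = 9, p = 0.145996, fail to reject H0.


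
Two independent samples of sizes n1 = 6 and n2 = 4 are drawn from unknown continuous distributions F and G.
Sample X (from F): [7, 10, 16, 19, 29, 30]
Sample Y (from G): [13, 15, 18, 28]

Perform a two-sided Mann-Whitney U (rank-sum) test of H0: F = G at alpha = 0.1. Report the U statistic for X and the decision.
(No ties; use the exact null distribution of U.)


Step 1: Combine and sort all 10 observations; assign midranks.
sorted (value, group): (7,X), (10,X), (13,Y), (15,Y), (16,X), (18,Y), (19,X), (28,Y), (29,X), (30,X)
ranks: 7->1, 10->2, 13->3, 15->4, 16->5, 18->6, 19->7, 28->8, 29->9, 30->10
Step 2: Rank sum for X: R1 = 1 + 2 + 5 + 7 + 9 + 10 = 34.
Step 3: U_X = R1 - n1(n1+1)/2 = 34 - 6*7/2 = 34 - 21 = 13.
       U_Y = n1*n2 - U_X = 24 - 13 = 11.
Step 4: No ties, so the exact null distribution of U (based on enumerating the C(10,6) = 210 equally likely rank assignments) gives the two-sided p-value.
Step 5: p-value = 0.914286; compare to alpha = 0.1. fail to reject H0.

U_X = 13, p = 0.914286, fail to reject H0 at alpha = 0.1.


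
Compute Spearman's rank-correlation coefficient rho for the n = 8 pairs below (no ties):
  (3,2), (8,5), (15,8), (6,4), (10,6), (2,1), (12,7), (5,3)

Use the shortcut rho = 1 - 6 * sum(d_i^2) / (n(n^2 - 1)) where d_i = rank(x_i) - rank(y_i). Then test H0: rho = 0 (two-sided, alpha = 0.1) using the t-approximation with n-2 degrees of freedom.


Step 1: Rank x and y separately (midranks; no ties here).
rank(x): 3->2, 8->5, 15->8, 6->4, 10->6, 2->1, 12->7, 5->3
rank(y): 2->2, 5->5, 8->8, 4->4, 6->6, 1->1, 7->7, 3->3
Step 2: d_i = R_x(i) - R_y(i); compute d_i^2.
  (2-2)^2=0, (5-5)^2=0, (8-8)^2=0, (4-4)^2=0, (6-6)^2=0, (1-1)^2=0, (7-7)^2=0, (3-3)^2=0
sum(d^2) = 0.
Step 3: rho = 1 - 6*0 / (8*(8^2 - 1)) = 1 - 0/504 = 1.000000.
Step 5: Two-sided p-value from the t-distribution with 6 df = 0.000000.
Step 6: alpha = 0.1. reject H0.

rho = 1.0000, p = 0.000000, reject H0 at alpha = 0.1.


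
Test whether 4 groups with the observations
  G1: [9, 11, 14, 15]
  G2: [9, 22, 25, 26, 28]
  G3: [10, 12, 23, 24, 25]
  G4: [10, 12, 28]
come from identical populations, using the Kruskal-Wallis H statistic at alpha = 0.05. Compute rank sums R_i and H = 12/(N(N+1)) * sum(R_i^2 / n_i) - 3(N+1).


Step 1: Combine all N = 17 observations and assign midranks.
sorted (value, group, rank): (9,G1,1.5), (9,G2,1.5), (10,G3,3.5), (10,G4,3.5), (11,G1,5), (12,G3,6.5), (12,G4,6.5), (14,G1,8), (15,G1,9), (22,G2,10), (23,G3,11), (24,G3,12), (25,G2,13.5), (25,G3,13.5), (26,G2,15), (28,G2,16.5), (28,G4,16.5)
Step 2: Sum ranks within each group.
R_1 = 23.5 (n_1 = 4)
R_2 = 56.5 (n_2 = 5)
R_3 = 46.5 (n_3 = 5)
R_4 = 26.5 (n_4 = 3)
Step 3: H = 12/(N(N+1)) * sum(R_i^2/n_i) - 3(N+1)
     = 12/(17*18) * (23.5^2/4 + 56.5^2/5 + 46.5^2/5 + 26.5^2/3) - 3*18
     = 0.039216 * 1443.05 - 54
     = 2.590033.
Step 4: Ties present; correction factor C = 1 - 30/(17^3 - 17) = 0.993873. Corrected H = 2.590033 / 0.993873 = 2.606001.
Step 5: Under H0, H ~ chi^2(3); p-value = 0.456438.
Step 6: alpha = 0.05. fail to reject H0.

H = 2.6060, df = 3, p = 0.456438, fail to reject H0.


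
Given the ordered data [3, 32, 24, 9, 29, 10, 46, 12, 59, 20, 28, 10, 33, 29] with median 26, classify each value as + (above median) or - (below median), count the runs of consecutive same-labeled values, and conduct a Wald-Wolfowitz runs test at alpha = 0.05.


Step 1: Compute median = 26; label A = above, B = below.
Labels in order: BABBABABABABAA  (n_A = 7, n_B = 7)
Step 2: Count runs R = 12.
Step 3: Under H0 (random ordering), E[R] = 2*n_A*n_B/(n_A+n_B) + 1 = 2*7*7/14 + 1 = 8.0000.
        Var[R] = 2*n_A*n_B*(2*n_A*n_B - n_A - n_B) / ((n_A+n_B)^2 * (n_A+n_B-1)) = 8232/2548 = 3.2308.
        SD[R] = 1.7974.
Step 4: Continuity-corrected z = (R - 0.5 - E[R]) / SD[R] = (12 - 0.5 - 8.0000) / 1.7974 = 1.9472.
Step 5: Two-sided p-value via normal approximation = 2*(1 - Phi(|z|)) = 0.051508.
Step 6: alpha = 0.05. fail to reject H0.

R = 12, z = 1.9472, p = 0.051508, fail to reject H0.


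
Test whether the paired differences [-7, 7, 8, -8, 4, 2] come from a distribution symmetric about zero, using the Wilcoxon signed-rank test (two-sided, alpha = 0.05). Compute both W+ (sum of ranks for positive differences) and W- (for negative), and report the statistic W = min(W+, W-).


Step 1: Drop any zero differences (none here) and take |d_i|.
|d| = [7, 7, 8, 8, 4, 2]
Step 2: Midrank |d_i| (ties get averaged ranks).
ranks: |7|->3.5, |7|->3.5, |8|->5.5, |8|->5.5, |4|->2, |2|->1
Step 3: Attach original signs; sum ranks with positive sign and with negative sign.
W+ = 3.5 + 5.5 + 2 + 1 = 12
W- = 3.5 + 5.5 = 9
(Check: W+ + W- = 21 should equal n(n+1)/2 = 21.)
Step 4: Test statistic W = min(W+, W-) = 9.
Step 5: Ties in |d|, so use the tie-corrected normal approximation.
        E[W] = n(n+1)/4 = 6*7/4 = 10.5.
        Tie groups: |d|=7 (t=2), |d|=8 (t=2); sum(t^3 - t) = 12.
        Var[W] = n(n+1)(2n+1)/24 - sum(t^3-t)/48 = 546/24 - 12/48 = 22.5.
        z = (W - E[W]) / sqrt(Var[W]) = (9 - 10.5) / 4.7434 = -0.3162.
        Two-sided p = 2*Phi(z) = 0.751830.
Step 6: alpha = 0.05. fail to reject H0.

W+ = 12, W- = 9, W = min = 9, p = 0.751830, fail to reject H0.


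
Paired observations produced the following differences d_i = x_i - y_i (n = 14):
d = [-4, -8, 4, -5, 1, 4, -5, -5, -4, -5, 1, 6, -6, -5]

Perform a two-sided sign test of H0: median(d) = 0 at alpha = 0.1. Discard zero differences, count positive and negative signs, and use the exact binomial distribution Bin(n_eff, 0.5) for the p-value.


Step 1: Discard zero differences. Original n = 14; n_eff = number of nonzero differences = 14.
Nonzero differences (with sign): -4, -8, +4, -5, +1, +4, -5, -5, -4, -5, +1, +6, -6, -5
Step 2: Count signs: positive = 5, negative = 9.
Step 3: Under H0: P(positive) = 0.5, so the number of positives S ~ Bin(14, 0.5).
Step 4: Two-sided exact p-value = sum of Bin(14,0.5) probabilities at or below the observed probability = 0.423950.
Step 5: alpha = 0.1. fail to reject H0.

n_eff = 14, pos = 5, neg = 9, p = 0.423950, fail to reject H0.


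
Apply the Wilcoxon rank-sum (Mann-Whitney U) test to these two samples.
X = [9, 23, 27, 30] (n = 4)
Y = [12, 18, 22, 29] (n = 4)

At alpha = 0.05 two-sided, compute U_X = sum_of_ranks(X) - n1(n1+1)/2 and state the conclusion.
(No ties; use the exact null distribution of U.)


Step 1: Combine and sort all 8 observations; assign midranks.
sorted (value, group): (9,X), (12,Y), (18,Y), (22,Y), (23,X), (27,X), (29,Y), (30,X)
ranks: 9->1, 12->2, 18->3, 22->4, 23->5, 27->6, 29->7, 30->8
Step 2: Rank sum for X: R1 = 1 + 5 + 6 + 8 = 20.
Step 3: U_X = R1 - n1(n1+1)/2 = 20 - 4*5/2 = 20 - 10 = 10.
       U_Y = n1*n2 - U_X = 16 - 10 = 6.
Step 4: No ties, so the exact null distribution of U (based on enumerating the C(8,4) = 70 equally likely rank assignments) gives the two-sided p-value.
Step 5: p-value = 0.685714; compare to alpha = 0.05. fail to reject H0.

U_X = 10, p = 0.685714, fail to reject H0 at alpha = 0.05.


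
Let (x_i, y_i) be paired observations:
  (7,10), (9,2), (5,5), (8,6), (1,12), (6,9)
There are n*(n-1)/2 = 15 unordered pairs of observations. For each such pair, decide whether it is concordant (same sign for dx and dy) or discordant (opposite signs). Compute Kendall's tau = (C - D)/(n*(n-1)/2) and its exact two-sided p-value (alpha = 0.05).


Step 1: Enumerate the 15 unordered pairs (i,j) with i<j and classify each by sign(x_j-x_i) * sign(y_j-y_i).
  (1,2):dx=+2,dy=-8->D; (1,3):dx=-2,dy=-5->C; (1,4):dx=+1,dy=-4->D; (1,5):dx=-6,dy=+2->D
  (1,6):dx=-1,dy=-1->C; (2,3):dx=-4,dy=+3->D; (2,4):dx=-1,dy=+4->D; (2,5):dx=-8,dy=+10->D
  (2,6):dx=-3,dy=+7->D; (3,4):dx=+3,dy=+1->C; (3,5):dx=-4,dy=+7->D; (3,6):dx=+1,dy=+4->C
  (4,5):dx=-7,dy=+6->D; (4,6):dx=-2,dy=+3->D; (5,6):dx=+5,dy=-3->D
Step 2: C = 4, D = 11, total pairs = 15.
Step 3: tau = (C - D)/(n(n-1)/2) = (4 - 11)/15 = -0.466667.
Step 4: Exact two-sided p-value (enumerate n! = 720 permutations of y under H0): p = 0.272222.
Step 5: alpha = 0.05. fail to reject H0.

tau_b = -0.4667 (C=4, D=11), p = 0.272222, fail to reject H0.


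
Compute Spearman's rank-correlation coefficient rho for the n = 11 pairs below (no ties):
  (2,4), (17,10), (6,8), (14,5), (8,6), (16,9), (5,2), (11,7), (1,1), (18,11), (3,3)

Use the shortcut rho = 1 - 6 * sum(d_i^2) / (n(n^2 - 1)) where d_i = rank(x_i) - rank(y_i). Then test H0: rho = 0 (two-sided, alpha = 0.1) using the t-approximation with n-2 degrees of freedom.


Step 1: Rank x and y separately (midranks; no ties here).
rank(x): 2->2, 17->10, 6->5, 14->8, 8->6, 16->9, 5->4, 11->7, 1->1, 18->11, 3->3
rank(y): 4->4, 10->10, 8->8, 5->5, 6->6, 9->9, 2->2, 7->7, 1->1, 11->11, 3->3
Step 2: d_i = R_x(i) - R_y(i); compute d_i^2.
  (2-4)^2=4, (10-10)^2=0, (5-8)^2=9, (8-5)^2=9, (6-6)^2=0, (9-9)^2=0, (4-2)^2=4, (7-7)^2=0, (1-1)^2=0, (11-11)^2=0, (3-3)^2=0
sum(d^2) = 26.
Step 3: rho = 1 - 6*26 / (11*(11^2 - 1)) = 1 - 156/1320 = 0.881818.
Step 4: Under H0, t = rho * sqrt((n-2)/(1-rho^2)) = 5.6097 ~ t(9).
Step 5: Two-sided p-value from the t-distribution with 9 df = 0.000330.
Step 6: alpha = 0.1. reject H0.

rho = 0.8818, p = 0.000330, reject H0 at alpha = 0.1.


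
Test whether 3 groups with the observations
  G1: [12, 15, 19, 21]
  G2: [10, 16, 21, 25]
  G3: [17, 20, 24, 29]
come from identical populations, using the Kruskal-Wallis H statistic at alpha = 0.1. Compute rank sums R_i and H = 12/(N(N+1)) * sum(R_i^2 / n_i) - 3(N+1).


Step 1: Combine all N = 12 observations and assign midranks.
sorted (value, group, rank): (10,G2,1), (12,G1,2), (15,G1,3), (16,G2,4), (17,G3,5), (19,G1,6), (20,G3,7), (21,G1,8.5), (21,G2,8.5), (24,G3,10), (25,G2,11), (29,G3,12)
Step 2: Sum ranks within each group.
R_1 = 19.5 (n_1 = 4)
R_2 = 24.5 (n_2 = 4)
R_3 = 34 (n_3 = 4)
Step 3: H = 12/(N(N+1)) * sum(R_i^2/n_i) - 3(N+1)
     = 12/(12*13) * (19.5^2/4 + 24.5^2/4 + 34^2/4) - 3*13
     = 0.076923 * 534.125 - 39
     = 2.086538.
Step 4: Ties present; correction factor C = 1 - 6/(12^3 - 12) = 0.996503. Corrected H = 2.086538 / 0.996503 = 2.093860.
Step 5: Under H0, H ~ chi^2(2); p-value = 0.351014.
Step 6: alpha = 0.1. fail to reject H0.

H = 2.0939, df = 2, p = 0.351014, fail to reject H0.


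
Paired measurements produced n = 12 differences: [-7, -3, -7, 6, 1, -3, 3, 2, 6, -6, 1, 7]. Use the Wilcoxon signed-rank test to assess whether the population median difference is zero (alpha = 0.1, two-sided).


Step 1: Drop any zero differences (none here) and take |d_i|.
|d| = [7, 3, 7, 6, 1, 3, 3, 2, 6, 6, 1, 7]
Step 2: Midrank |d_i| (ties get averaged ranks).
ranks: |7|->11, |3|->5, |7|->11, |6|->8, |1|->1.5, |3|->5, |3|->5, |2|->3, |6|->8, |6|->8, |1|->1.5, |7|->11
Step 3: Attach original signs; sum ranks with positive sign and with negative sign.
W+ = 8 + 1.5 + 5 + 3 + 8 + 1.5 + 11 = 38
W- = 11 + 5 + 11 + 5 + 8 = 40
(Check: W+ + W- = 78 should equal n(n+1)/2 = 78.)
Step 4: Test statistic W = min(W+, W-) = 38.
Step 5: Ties in |d|, so use the tie-corrected normal approximation.
        E[W] = n(n+1)/4 = 12*13/4 = 39.
        Tie groups: |d|=1 (t=2), |d|=3 (t=3), |d|=6 (t=3), |d|=7 (t=3); sum(t^3 - t) = 78.
        Var[W] = n(n+1)(2n+1)/24 - sum(t^3-t)/48 = 3900/24 - 78/48 = 160.875.
        z = (W - E[W]) / sqrt(Var[W]) = (38 - 39) / 12.6837 = -0.0788.
        Two-sided p = 2*Phi(z) = 0.937159.
Step 6: alpha = 0.1. fail to reject H0.

W+ = 38, W- = 40, W = min = 38, p = 0.937159, fail to reject H0.


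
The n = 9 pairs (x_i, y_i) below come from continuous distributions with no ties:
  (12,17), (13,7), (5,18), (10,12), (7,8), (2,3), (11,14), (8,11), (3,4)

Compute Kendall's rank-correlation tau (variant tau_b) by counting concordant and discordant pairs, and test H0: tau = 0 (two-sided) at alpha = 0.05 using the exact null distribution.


Step 1: Enumerate the 36 unordered pairs (i,j) with i<j and classify each by sign(x_j-x_i) * sign(y_j-y_i).
  (1,2):dx=+1,dy=-10->D; (1,3):dx=-7,dy=+1->D; (1,4):dx=-2,dy=-5->C; (1,5):dx=-5,dy=-9->C
  (1,6):dx=-10,dy=-14->C; (1,7):dx=-1,dy=-3->C; (1,8):dx=-4,dy=-6->C; (1,9):dx=-9,dy=-13->C
  (2,3):dx=-8,dy=+11->D; (2,4):dx=-3,dy=+5->D; (2,5):dx=-6,dy=+1->D; (2,6):dx=-11,dy=-4->C
  (2,7):dx=-2,dy=+7->D; (2,8):dx=-5,dy=+4->D; (2,9):dx=-10,dy=-3->C; (3,4):dx=+5,dy=-6->D
  (3,5):dx=+2,dy=-10->D; (3,6):dx=-3,dy=-15->C; (3,7):dx=+6,dy=-4->D; (3,8):dx=+3,dy=-7->D
  (3,9):dx=-2,dy=-14->C; (4,5):dx=-3,dy=-4->C; (4,6):dx=-8,dy=-9->C; (4,7):dx=+1,dy=+2->C
  (4,8):dx=-2,dy=-1->C; (4,9):dx=-7,dy=-8->C; (5,6):dx=-5,dy=-5->C; (5,7):dx=+4,dy=+6->C
  (5,8):dx=+1,dy=+3->C; (5,9):dx=-4,dy=-4->C; (6,7):dx=+9,dy=+11->C; (6,8):dx=+6,dy=+8->C
  (6,9):dx=+1,dy=+1->C; (7,8):dx=-3,dy=-3->C; (7,9):dx=-8,dy=-10->C; (8,9):dx=-5,dy=-7->C
Step 2: C = 25, D = 11, total pairs = 36.
Step 3: tau = (C - D)/(n(n-1)/2) = (25 - 11)/36 = 0.388889.
Step 4: Exact two-sided p-value (enumerate n! = 362880 permutations of y under H0): p = 0.180181.
Step 5: alpha = 0.05. fail to reject H0.

tau_b = 0.3889 (C=25, D=11), p = 0.180181, fail to reject H0.


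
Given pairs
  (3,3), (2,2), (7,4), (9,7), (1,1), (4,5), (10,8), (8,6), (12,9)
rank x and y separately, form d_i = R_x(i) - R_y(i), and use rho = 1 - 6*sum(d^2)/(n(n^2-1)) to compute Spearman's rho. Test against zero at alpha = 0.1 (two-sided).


Step 1: Rank x and y separately (midranks; no ties here).
rank(x): 3->3, 2->2, 7->5, 9->7, 1->1, 4->4, 10->8, 8->6, 12->9
rank(y): 3->3, 2->2, 4->4, 7->7, 1->1, 5->5, 8->8, 6->6, 9->9
Step 2: d_i = R_x(i) - R_y(i); compute d_i^2.
  (3-3)^2=0, (2-2)^2=0, (5-4)^2=1, (7-7)^2=0, (1-1)^2=0, (4-5)^2=1, (8-8)^2=0, (6-6)^2=0, (9-9)^2=0
sum(d^2) = 2.
Step 3: rho = 1 - 6*2 / (9*(9^2 - 1)) = 1 - 12/720 = 0.983333.
Step 4: Under H0, t = rho * sqrt((n-2)/(1-rho^2)) = 14.3096 ~ t(7).
Step 5: Two-sided p-value from the t-distribution with 7 df = 0.000002.
Step 6: alpha = 0.1. reject H0.

rho = 0.9833, p = 0.000002, reject H0 at alpha = 0.1.


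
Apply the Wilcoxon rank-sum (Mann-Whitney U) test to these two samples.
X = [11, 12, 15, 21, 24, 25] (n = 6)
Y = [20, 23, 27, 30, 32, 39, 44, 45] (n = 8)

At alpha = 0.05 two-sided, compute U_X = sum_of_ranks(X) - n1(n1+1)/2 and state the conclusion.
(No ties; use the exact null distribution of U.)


Step 1: Combine and sort all 14 observations; assign midranks.
sorted (value, group): (11,X), (12,X), (15,X), (20,Y), (21,X), (23,Y), (24,X), (25,X), (27,Y), (30,Y), (32,Y), (39,Y), (44,Y), (45,Y)
ranks: 11->1, 12->2, 15->3, 20->4, 21->5, 23->6, 24->7, 25->8, 27->9, 30->10, 32->11, 39->12, 44->13, 45->14
Step 2: Rank sum for X: R1 = 1 + 2 + 3 + 5 + 7 + 8 = 26.
Step 3: U_X = R1 - n1(n1+1)/2 = 26 - 6*7/2 = 26 - 21 = 5.
       U_Y = n1*n2 - U_X = 48 - 5 = 43.
Step 4: No ties, so the exact null distribution of U (based on enumerating the C(14,6) = 3003 equally likely rank assignments) gives the two-sided p-value.
Step 5: p-value = 0.012654; compare to alpha = 0.05. reject H0.

U_X = 5, p = 0.012654, reject H0 at alpha = 0.05.


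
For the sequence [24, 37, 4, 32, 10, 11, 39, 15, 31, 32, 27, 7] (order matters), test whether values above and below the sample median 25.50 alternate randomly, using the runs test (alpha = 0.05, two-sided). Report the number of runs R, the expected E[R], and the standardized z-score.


Step 1: Compute median = 25.50; label A = above, B = below.
Labels in order: BABABBABAAAB  (n_A = 6, n_B = 6)
Step 2: Count runs R = 9.
Step 3: Under H0 (random ordering), E[R] = 2*n_A*n_B/(n_A+n_B) + 1 = 2*6*6/12 + 1 = 7.0000.
        Var[R] = 2*n_A*n_B*(2*n_A*n_B - n_A - n_B) / ((n_A+n_B)^2 * (n_A+n_B-1)) = 4320/1584 = 2.7273.
        SD[R] = 1.6514.
Step 4: Continuity-corrected z = (R - 0.5 - E[R]) / SD[R] = (9 - 0.5 - 7.0000) / 1.6514 = 0.9083.
Step 5: Two-sided p-value via normal approximation = 2*(1 - Phi(|z|)) = 0.363722.
Step 6: alpha = 0.05. fail to reject H0.

R = 9, z = 0.9083, p = 0.363722, fail to reject H0.


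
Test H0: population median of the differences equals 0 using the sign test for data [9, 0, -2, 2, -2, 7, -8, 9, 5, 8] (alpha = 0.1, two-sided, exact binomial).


Step 1: Discard zero differences. Original n = 10; n_eff = number of nonzero differences = 9.
Nonzero differences (with sign): +9, -2, +2, -2, +7, -8, +9, +5, +8
Step 2: Count signs: positive = 6, negative = 3.
Step 3: Under H0: P(positive) = 0.5, so the number of positives S ~ Bin(9, 0.5).
Step 4: Two-sided exact p-value = sum of Bin(9,0.5) probabilities at or below the observed probability = 0.507812.
Step 5: alpha = 0.1. fail to reject H0.

n_eff = 9, pos = 6, neg = 3, p = 0.507812, fail to reject H0.


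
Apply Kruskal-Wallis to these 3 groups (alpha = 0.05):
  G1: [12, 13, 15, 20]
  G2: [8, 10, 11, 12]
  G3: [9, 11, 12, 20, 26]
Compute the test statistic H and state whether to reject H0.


Step 1: Combine all N = 13 observations and assign midranks.
sorted (value, group, rank): (8,G2,1), (9,G3,2), (10,G2,3), (11,G2,4.5), (11,G3,4.5), (12,G1,7), (12,G2,7), (12,G3,7), (13,G1,9), (15,G1,10), (20,G1,11.5), (20,G3,11.5), (26,G3,13)
Step 2: Sum ranks within each group.
R_1 = 37.5 (n_1 = 4)
R_2 = 15.5 (n_2 = 4)
R_3 = 38 (n_3 = 5)
Step 3: H = 12/(N(N+1)) * sum(R_i^2/n_i) - 3(N+1)
     = 12/(13*14) * (37.5^2/4 + 15.5^2/4 + 38^2/5) - 3*14
     = 0.065934 * 700.425 - 42
     = 4.181868.
Step 4: Ties present; correction factor C = 1 - 36/(13^3 - 13) = 0.983516. Corrected H = 4.181868 / 0.983516 = 4.251955.
Step 5: Under H0, H ~ chi^2(2); p-value = 0.119316.
Step 6: alpha = 0.05. fail to reject H0.

H = 4.2520, df = 2, p = 0.119316, fail to reject H0.


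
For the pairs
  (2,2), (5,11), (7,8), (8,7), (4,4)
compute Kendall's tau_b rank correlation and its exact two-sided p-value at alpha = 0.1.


Step 1: Enumerate the 10 unordered pairs (i,j) with i<j and classify each by sign(x_j-x_i) * sign(y_j-y_i).
  (1,2):dx=+3,dy=+9->C; (1,3):dx=+5,dy=+6->C; (1,4):dx=+6,dy=+5->C; (1,5):dx=+2,dy=+2->C
  (2,3):dx=+2,dy=-3->D; (2,4):dx=+3,dy=-4->D; (2,5):dx=-1,dy=-7->C; (3,4):dx=+1,dy=-1->D
  (3,5):dx=-3,dy=-4->C; (4,5):dx=-4,dy=-3->C
Step 2: C = 7, D = 3, total pairs = 10.
Step 3: tau = (C - D)/(n(n-1)/2) = (7 - 3)/10 = 0.400000.
Step 4: Exact two-sided p-value (enumerate n! = 120 permutations of y under H0): p = 0.483333.
Step 5: alpha = 0.1. fail to reject H0.

tau_b = 0.4000 (C=7, D=3), p = 0.483333, fail to reject H0.


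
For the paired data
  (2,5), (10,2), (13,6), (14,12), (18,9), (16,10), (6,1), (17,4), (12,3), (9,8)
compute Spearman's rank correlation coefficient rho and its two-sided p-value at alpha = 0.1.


Step 1: Rank x and y separately (midranks; no ties here).
rank(x): 2->1, 10->4, 13->6, 14->7, 18->10, 16->8, 6->2, 17->9, 12->5, 9->3
rank(y): 5->5, 2->2, 6->6, 12->10, 9->8, 10->9, 1->1, 4->4, 3->3, 8->7
Step 2: d_i = R_x(i) - R_y(i); compute d_i^2.
  (1-5)^2=16, (4-2)^2=4, (6-6)^2=0, (7-10)^2=9, (10-8)^2=4, (8-9)^2=1, (2-1)^2=1, (9-4)^2=25, (5-3)^2=4, (3-7)^2=16
sum(d^2) = 80.
Step 3: rho = 1 - 6*80 / (10*(10^2 - 1)) = 1 - 480/990 = 0.515152.
Step 4: Under H0, t = rho * sqrt((n-2)/(1-rho^2)) = 1.7000 ~ t(8).
Step 5: Two-sided p-value from the t-distribution with 8 df = 0.127553.
Step 6: alpha = 0.1. fail to reject H0.

rho = 0.5152, p = 0.127553, fail to reject H0 at alpha = 0.1.


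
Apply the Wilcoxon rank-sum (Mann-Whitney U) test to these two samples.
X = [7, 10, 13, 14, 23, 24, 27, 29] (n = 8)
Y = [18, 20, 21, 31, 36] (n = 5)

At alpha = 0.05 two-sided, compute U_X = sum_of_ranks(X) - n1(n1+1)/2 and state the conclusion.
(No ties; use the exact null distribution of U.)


Step 1: Combine and sort all 13 observations; assign midranks.
sorted (value, group): (7,X), (10,X), (13,X), (14,X), (18,Y), (20,Y), (21,Y), (23,X), (24,X), (27,X), (29,X), (31,Y), (36,Y)
ranks: 7->1, 10->2, 13->3, 14->4, 18->5, 20->6, 21->7, 23->8, 24->9, 27->10, 29->11, 31->12, 36->13
Step 2: Rank sum for X: R1 = 1 + 2 + 3 + 4 + 8 + 9 + 10 + 11 = 48.
Step 3: U_X = R1 - n1(n1+1)/2 = 48 - 8*9/2 = 48 - 36 = 12.
       U_Y = n1*n2 - U_X = 40 - 12 = 28.
Step 4: No ties, so the exact null distribution of U (based on enumerating the C(13,8) = 1287 equally likely rank assignments) gives the two-sided p-value.
Step 5: p-value = 0.284382; compare to alpha = 0.05. fail to reject H0.

U_X = 12, p = 0.284382, fail to reject H0 at alpha = 0.05.


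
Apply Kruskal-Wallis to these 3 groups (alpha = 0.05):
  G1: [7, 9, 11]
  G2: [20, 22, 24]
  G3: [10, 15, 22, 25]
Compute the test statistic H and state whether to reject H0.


Step 1: Combine all N = 10 observations and assign midranks.
sorted (value, group, rank): (7,G1,1), (9,G1,2), (10,G3,3), (11,G1,4), (15,G3,5), (20,G2,6), (22,G2,7.5), (22,G3,7.5), (24,G2,9), (25,G3,10)
Step 2: Sum ranks within each group.
R_1 = 7 (n_1 = 3)
R_2 = 22.5 (n_2 = 3)
R_3 = 25.5 (n_3 = 4)
Step 3: H = 12/(N(N+1)) * sum(R_i^2/n_i) - 3(N+1)
     = 12/(10*11) * (7^2/3 + 22.5^2/3 + 25.5^2/4) - 3*11
     = 0.109091 * 347.646 - 33
     = 4.925000.
Step 4: Ties present; correction factor C = 1 - 6/(10^3 - 10) = 0.993939. Corrected H = 4.925000 / 0.993939 = 4.955030.
Step 5: Under H0, H ~ chi^2(2); p-value = 0.083952.
Step 6: alpha = 0.05. fail to reject H0.

H = 4.9550, df = 2, p = 0.083952, fail to reject H0.


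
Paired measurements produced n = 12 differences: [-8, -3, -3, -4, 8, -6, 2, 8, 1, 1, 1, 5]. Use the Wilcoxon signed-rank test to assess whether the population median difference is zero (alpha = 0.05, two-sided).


Step 1: Drop any zero differences (none here) and take |d_i|.
|d| = [8, 3, 3, 4, 8, 6, 2, 8, 1, 1, 1, 5]
Step 2: Midrank |d_i| (ties get averaged ranks).
ranks: |8|->11, |3|->5.5, |3|->5.5, |4|->7, |8|->11, |6|->9, |2|->4, |8|->11, |1|->2, |1|->2, |1|->2, |5|->8
Step 3: Attach original signs; sum ranks with positive sign and with negative sign.
W+ = 11 + 4 + 11 + 2 + 2 + 2 + 8 = 40
W- = 11 + 5.5 + 5.5 + 7 + 9 = 38
(Check: W+ + W- = 78 should equal n(n+1)/2 = 78.)
Step 4: Test statistic W = min(W+, W-) = 38.
Step 5: Ties in |d|, so use the tie-corrected normal approximation.
        E[W] = n(n+1)/4 = 12*13/4 = 39.
        Tie groups: |d|=1 (t=3), |d|=3 (t=2), |d|=8 (t=3); sum(t^3 - t) = 54.
        Var[W] = n(n+1)(2n+1)/24 - sum(t^3-t)/48 = 3900/24 - 54/48 = 161.375.
        z = (W - E[W]) / sqrt(Var[W]) = (38 - 39) / 12.7033 = -0.0787.
        Two-sided p = 2*Phi(z) = 0.937256.
Step 6: alpha = 0.05. fail to reject H0.

W+ = 40, W- = 38, W = min = 38, p = 0.937256, fail to reject H0.


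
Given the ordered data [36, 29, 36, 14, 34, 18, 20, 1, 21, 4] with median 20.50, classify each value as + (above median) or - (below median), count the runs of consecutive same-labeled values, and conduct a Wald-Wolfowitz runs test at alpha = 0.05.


Step 1: Compute median = 20.50; label A = above, B = below.
Labels in order: AAABABBBAB  (n_A = 5, n_B = 5)
Step 2: Count runs R = 6.
Step 3: Under H0 (random ordering), E[R] = 2*n_A*n_B/(n_A+n_B) + 1 = 2*5*5/10 + 1 = 6.0000.
        Var[R] = 2*n_A*n_B*(2*n_A*n_B - n_A - n_B) / ((n_A+n_B)^2 * (n_A+n_B-1)) = 2000/900 = 2.2222.
        SD[R] = 1.4907.
Step 4: R = E[R], so z = 0 with no continuity correction.
Step 5: Two-sided p-value via normal approximation = 2*(1 - Phi(|z|)) = 1.000000.
Step 6: alpha = 0.05. fail to reject H0.

R = 6, z = 0.0000, p = 1.000000, fail to reject H0.


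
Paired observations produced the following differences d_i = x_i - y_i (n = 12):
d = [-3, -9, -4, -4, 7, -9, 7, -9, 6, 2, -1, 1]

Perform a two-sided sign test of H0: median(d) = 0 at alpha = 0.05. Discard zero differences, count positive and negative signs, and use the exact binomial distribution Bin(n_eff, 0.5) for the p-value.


Step 1: Discard zero differences. Original n = 12; n_eff = number of nonzero differences = 12.
Nonzero differences (with sign): -3, -9, -4, -4, +7, -9, +7, -9, +6, +2, -1, +1
Step 2: Count signs: positive = 5, negative = 7.
Step 3: Under H0: P(positive) = 0.5, so the number of positives S ~ Bin(12, 0.5).
Step 4: Two-sided exact p-value = sum of Bin(12,0.5) probabilities at or below the observed probability = 0.774414.
Step 5: alpha = 0.05. fail to reject H0.

n_eff = 12, pos = 5, neg = 7, p = 0.774414, fail to reject H0.


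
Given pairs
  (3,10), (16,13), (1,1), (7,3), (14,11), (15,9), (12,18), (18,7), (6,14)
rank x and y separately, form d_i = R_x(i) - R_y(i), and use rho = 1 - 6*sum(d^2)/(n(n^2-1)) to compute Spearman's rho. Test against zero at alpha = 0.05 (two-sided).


Step 1: Rank x and y separately (midranks; no ties here).
rank(x): 3->2, 16->8, 1->1, 7->4, 14->6, 15->7, 12->5, 18->9, 6->3
rank(y): 10->5, 13->7, 1->1, 3->2, 11->6, 9->4, 18->9, 7->3, 14->8
Step 2: d_i = R_x(i) - R_y(i); compute d_i^2.
  (2-5)^2=9, (8-7)^2=1, (1-1)^2=0, (4-2)^2=4, (6-6)^2=0, (7-4)^2=9, (5-9)^2=16, (9-3)^2=36, (3-8)^2=25
sum(d^2) = 100.
Step 3: rho = 1 - 6*100 / (9*(9^2 - 1)) = 1 - 600/720 = 0.166667.
Step 4: Under H0, t = rho * sqrt((n-2)/(1-rho^2)) = 0.4472 ~ t(7).
Step 5: Two-sided p-value from the t-distribution with 7 df = 0.668231.
Step 6: alpha = 0.05. fail to reject H0.

rho = 0.1667, p = 0.668231, fail to reject H0 at alpha = 0.05.


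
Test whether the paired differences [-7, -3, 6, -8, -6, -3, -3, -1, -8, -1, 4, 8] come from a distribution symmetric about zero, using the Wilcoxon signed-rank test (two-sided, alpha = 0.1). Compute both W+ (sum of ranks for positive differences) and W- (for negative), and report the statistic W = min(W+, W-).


Step 1: Drop any zero differences (none here) and take |d_i|.
|d| = [7, 3, 6, 8, 6, 3, 3, 1, 8, 1, 4, 8]
Step 2: Midrank |d_i| (ties get averaged ranks).
ranks: |7|->9, |3|->4, |6|->7.5, |8|->11, |6|->7.5, |3|->4, |3|->4, |1|->1.5, |8|->11, |1|->1.5, |4|->6, |8|->11
Step 3: Attach original signs; sum ranks with positive sign and with negative sign.
W+ = 7.5 + 6 + 11 = 24.5
W- = 9 + 4 + 11 + 7.5 + 4 + 4 + 1.5 + 11 + 1.5 = 53.5
(Check: W+ + W- = 78 should equal n(n+1)/2 = 78.)
Step 4: Test statistic W = min(W+, W-) = 24.5.
Step 5: Ties in |d|, so use the tie-corrected normal approximation.
        E[W] = n(n+1)/4 = 12*13/4 = 39.
        Tie groups: |d|=1 (t=2), |d|=3 (t=3), |d|=6 (t=2), |d|=8 (t=3); sum(t^3 - t) = 60.
        Var[W] = n(n+1)(2n+1)/24 - sum(t^3-t)/48 = 3900/24 - 60/48 = 161.25.
        z = (W - E[W]) / sqrt(Var[W]) = (24.5 - 39) / 12.6984 = -1.1419.
        Two-sided p = 2*Phi(z) = 0.253506.
Step 6: alpha = 0.1. fail to reject H0.

W+ = 24.5, W- = 53.5, W = min = 24.5, p = 0.253506, fail to reject H0.


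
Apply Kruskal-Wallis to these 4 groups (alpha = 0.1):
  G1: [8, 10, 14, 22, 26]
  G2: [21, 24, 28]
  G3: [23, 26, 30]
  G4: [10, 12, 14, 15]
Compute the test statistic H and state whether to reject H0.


Step 1: Combine all N = 15 observations and assign midranks.
sorted (value, group, rank): (8,G1,1), (10,G1,2.5), (10,G4,2.5), (12,G4,4), (14,G1,5.5), (14,G4,5.5), (15,G4,7), (21,G2,8), (22,G1,9), (23,G3,10), (24,G2,11), (26,G1,12.5), (26,G3,12.5), (28,G2,14), (30,G3,15)
Step 2: Sum ranks within each group.
R_1 = 30.5 (n_1 = 5)
R_2 = 33 (n_2 = 3)
R_3 = 37.5 (n_3 = 3)
R_4 = 19 (n_4 = 4)
Step 3: H = 12/(N(N+1)) * sum(R_i^2/n_i) - 3(N+1)
     = 12/(15*16) * (30.5^2/5 + 33^2/3 + 37.5^2/3 + 19^2/4) - 3*16
     = 0.050000 * 1108.05 - 48
     = 7.402500.
Step 4: Ties present; correction factor C = 1 - 18/(15^3 - 15) = 0.994643. Corrected H = 7.402500 / 0.994643 = 7.442370.
Step 5: Under H0, H ~ chi^2(3); p-value = 0.059058.
Step 6: alpha = 0.1. reject H0.

H = 7.4424, df = 3, p = 0.059058, reject H0.
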